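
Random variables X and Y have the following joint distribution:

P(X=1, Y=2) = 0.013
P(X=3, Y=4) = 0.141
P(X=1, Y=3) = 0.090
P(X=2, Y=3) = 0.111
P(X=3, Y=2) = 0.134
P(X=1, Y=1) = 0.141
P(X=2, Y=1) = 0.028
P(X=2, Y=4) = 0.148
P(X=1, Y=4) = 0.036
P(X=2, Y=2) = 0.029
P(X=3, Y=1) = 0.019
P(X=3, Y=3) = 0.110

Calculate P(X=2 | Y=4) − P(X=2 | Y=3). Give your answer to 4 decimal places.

P(Y=4) = 0.036 + 0.148 + 0.141 = 0.325; P(X=2 | Y=4) = 0.148/0.325 = 0.45538.
P(Y=3) = 0.090 + 0.111 + 0.110 = 0.311; P(X=2 | Y=3) = 0.111/0.311 = 0.35691.
Difference = 0.0985.

0.0985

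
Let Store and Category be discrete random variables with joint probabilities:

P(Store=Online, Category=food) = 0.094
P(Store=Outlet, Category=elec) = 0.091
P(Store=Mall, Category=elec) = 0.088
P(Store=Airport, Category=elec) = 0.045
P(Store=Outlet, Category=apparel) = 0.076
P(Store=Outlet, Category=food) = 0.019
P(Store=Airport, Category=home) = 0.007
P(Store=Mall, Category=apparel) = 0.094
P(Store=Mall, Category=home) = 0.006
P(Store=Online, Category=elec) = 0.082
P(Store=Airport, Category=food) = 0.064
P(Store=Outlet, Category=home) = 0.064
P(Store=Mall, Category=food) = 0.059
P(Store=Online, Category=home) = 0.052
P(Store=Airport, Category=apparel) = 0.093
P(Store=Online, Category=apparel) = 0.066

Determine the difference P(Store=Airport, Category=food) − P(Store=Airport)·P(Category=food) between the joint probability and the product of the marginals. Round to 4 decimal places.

P(Store=Airport) = 0.064 + 0.093 + 0.045 + 0.007 = 0.209.
P(Category=food) = 0.059 + 0.064 + 0.019 + 0.094 = 0.236.
P(Store=Airport, Category=food) − P(Store=Airport)P(Category=food) = 0.064 − 0.209×0.236 = 0.0147.

0.0147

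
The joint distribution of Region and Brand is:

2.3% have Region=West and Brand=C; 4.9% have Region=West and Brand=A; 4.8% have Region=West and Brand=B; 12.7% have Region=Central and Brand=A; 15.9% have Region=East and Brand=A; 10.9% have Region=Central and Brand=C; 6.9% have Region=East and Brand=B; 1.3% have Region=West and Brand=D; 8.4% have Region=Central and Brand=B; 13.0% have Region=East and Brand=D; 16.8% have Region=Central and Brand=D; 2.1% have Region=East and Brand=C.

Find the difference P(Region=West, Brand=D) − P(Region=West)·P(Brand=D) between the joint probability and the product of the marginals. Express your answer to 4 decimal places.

P(Region=West) = 0.049 + 0.048 + 0.023 + 0.013 = 0.133.
P(Brand=D) = 0.130 + 0.013 + 0.168 = 0.311.
P(Region=West, Brand=D) − P(Region=West)P(Brand=D) = 0.013 − 0.133×0.311 = -0.0284.

-0.0284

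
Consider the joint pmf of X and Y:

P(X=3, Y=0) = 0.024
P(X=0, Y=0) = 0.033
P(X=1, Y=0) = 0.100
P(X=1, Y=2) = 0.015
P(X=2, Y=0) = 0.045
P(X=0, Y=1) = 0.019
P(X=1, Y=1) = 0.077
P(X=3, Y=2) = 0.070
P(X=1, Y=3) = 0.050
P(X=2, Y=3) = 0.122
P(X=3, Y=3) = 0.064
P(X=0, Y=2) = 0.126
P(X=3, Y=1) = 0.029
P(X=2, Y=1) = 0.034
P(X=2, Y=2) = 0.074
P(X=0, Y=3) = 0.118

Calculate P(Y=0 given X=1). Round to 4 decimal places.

P(X=1) = 0.100 + 0.077 + 0.015 + 0.050 = 0.242.
P(Y=0 | X=1) = 0.100/0.242 = 0.4132.

0.4132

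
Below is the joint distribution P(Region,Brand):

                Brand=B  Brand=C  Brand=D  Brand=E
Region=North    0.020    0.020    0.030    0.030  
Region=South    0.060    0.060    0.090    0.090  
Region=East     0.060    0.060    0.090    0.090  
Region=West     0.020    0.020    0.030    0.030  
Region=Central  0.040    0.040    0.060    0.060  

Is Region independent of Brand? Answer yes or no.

yes

Every cell satisfies P(Region,Brand) = P(Region)·P(Brand). For instance P(Region=West) = 0.100, P(Brand=B) = 0.200, and 0.100×0.200 = 0.020 matches the joint entry. So Region and Brand are independent.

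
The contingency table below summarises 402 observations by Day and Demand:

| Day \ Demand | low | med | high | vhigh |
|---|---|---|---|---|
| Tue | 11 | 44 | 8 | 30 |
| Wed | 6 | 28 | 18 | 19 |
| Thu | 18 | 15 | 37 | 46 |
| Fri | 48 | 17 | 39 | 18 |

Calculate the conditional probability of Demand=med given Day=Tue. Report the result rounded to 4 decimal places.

Total with Day=Tue: 11 + 44 + 8 + 30 = 93.
P(Demand=med | Day=Tue) = 44/93 = 0.4731.

0.4731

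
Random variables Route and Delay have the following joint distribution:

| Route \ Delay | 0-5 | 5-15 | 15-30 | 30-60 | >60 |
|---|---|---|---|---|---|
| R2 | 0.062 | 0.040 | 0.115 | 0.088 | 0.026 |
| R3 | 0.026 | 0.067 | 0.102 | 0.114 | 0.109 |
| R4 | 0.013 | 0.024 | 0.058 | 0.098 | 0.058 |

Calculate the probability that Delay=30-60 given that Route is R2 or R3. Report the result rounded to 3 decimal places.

P(Route=R2) = 0.062 + 0.040 + 0.115 + 0.088 + 0.026 = 0.331.
P(Route=R3) = 0.026 + 0.067 + 0.102 + 0.114 + 0.109 = 0.418.
P(Route ∈ {R2, R3}) = 0.331 + 0.418 = 0.749; P(Delay=30-60, Route ∈ {R2, R3}) = 0.088 + 0.114 = 0.202.
P(Delay=30-60 | Route ∈ {R2, R3}) = 0.202/0.749 = 0.270.

0.270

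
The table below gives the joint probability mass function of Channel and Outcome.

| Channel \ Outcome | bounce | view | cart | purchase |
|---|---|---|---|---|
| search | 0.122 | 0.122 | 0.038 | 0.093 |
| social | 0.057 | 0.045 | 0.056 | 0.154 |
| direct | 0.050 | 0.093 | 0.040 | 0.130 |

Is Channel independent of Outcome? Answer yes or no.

P(Channel=search) = 0.375 and P(Outcome=purchase) = 0.377, so their product is 0.14138, but P(Channel=search, Outcome=purchase) = 0.093. Since these differ, Channel and Outcome are not independent.

no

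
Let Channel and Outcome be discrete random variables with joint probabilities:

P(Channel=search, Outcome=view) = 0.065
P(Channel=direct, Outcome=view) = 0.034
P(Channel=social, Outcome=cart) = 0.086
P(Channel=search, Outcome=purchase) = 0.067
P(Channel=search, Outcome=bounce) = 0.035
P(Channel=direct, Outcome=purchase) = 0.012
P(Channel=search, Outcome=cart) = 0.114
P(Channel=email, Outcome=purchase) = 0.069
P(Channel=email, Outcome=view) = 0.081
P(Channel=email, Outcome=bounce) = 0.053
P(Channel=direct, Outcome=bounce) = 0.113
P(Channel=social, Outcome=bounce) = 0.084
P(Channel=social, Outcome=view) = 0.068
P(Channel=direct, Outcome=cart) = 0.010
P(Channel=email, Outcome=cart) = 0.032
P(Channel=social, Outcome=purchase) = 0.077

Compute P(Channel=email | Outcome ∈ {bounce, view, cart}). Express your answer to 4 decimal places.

P(Outcome=bounce) = 0.053 + 0.035 + 0.084 + 0.113 = 0.285.
P(Outcome=view) = 0.081 + 0.065 + 0.068 + 0.034 = 0.248.
P(Outcome=cart) = 0.032 + 0.114 + 0.086 + 0.010 = 0.242.
P(Outcome ∈ {bounce, view, cart}) = 0.285 + 0.248 + 0.242 = 0.775; P(Channel=email, Outcome ∈ {bounce, view, cart}) = 0.053 + 0.081 + 0.032 = 0.166.
P(Channel=email | Outcome ∈ {bounce, view, cart}) = 0.166/0.775 = 0.2142.

0.2142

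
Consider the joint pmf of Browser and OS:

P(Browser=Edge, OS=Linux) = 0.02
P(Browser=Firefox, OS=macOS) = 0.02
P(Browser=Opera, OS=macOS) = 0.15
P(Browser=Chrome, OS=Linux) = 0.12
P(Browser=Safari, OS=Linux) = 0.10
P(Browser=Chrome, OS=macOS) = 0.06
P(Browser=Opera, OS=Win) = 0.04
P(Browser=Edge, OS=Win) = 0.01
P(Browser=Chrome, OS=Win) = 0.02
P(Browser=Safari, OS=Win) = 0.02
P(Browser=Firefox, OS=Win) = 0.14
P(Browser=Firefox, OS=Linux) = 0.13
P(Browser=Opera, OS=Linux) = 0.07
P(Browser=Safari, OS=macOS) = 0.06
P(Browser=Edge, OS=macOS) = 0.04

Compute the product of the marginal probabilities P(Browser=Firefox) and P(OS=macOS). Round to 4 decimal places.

0.0957

P(Browser=Firefox) = 0.14 + 0.02 + 0.13 = 0.29.
P(OS=macOS) = 0.06 + 0.02 + 0.06 + 0.04 + 0.15 = 0.33.
Product: 0.29 × 0.33 = 0.0957.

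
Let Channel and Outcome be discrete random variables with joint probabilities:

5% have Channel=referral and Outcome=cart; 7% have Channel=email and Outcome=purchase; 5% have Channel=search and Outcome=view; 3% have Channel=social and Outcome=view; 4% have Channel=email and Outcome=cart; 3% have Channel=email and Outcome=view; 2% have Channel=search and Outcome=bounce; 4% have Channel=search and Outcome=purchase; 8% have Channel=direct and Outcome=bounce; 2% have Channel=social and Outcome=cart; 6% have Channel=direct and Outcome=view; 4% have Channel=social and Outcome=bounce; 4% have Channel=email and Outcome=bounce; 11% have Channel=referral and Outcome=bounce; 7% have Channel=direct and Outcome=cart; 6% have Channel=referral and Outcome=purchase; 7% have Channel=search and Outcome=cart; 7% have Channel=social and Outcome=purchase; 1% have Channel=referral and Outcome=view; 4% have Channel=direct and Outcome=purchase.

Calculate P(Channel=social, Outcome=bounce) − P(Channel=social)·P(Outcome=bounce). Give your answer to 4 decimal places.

-0.0064

P(Channel=social) = 0.04 + 0.03 + 0.02 + 0.07 = 0.16.
P(Outcome=bounce) = 0.04 + 0.02 + 0.04 + 0.08 + 0.11 = 0.29.
P(Channel=social, Outcome=bounce) − P(Channel=social)P(Outcome=bounce) = 0.04 − 0.16×0.29 = -0.0064.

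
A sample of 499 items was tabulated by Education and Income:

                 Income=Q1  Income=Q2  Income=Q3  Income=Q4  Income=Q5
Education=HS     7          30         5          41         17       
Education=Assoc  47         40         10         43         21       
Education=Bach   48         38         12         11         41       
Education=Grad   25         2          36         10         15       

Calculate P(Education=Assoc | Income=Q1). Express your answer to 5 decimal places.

Total with Income=Q1: 7 + 47 + 48 + 25 = 127.
P(Education=Assoc | Income=Q1) = 47/127 = 0.37008.

0.37008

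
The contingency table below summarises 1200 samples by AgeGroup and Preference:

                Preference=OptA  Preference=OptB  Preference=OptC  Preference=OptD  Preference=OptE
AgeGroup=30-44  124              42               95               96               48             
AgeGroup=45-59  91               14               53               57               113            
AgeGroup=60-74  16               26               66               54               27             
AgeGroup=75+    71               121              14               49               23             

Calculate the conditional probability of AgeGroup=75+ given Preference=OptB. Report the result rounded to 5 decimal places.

Total with Preference=OptB: 42 + 14 + 26 + 121 = 203.
P(AgeGroup=75+ | Preference=OptB) = 121/203 = 0.59606.

0.59606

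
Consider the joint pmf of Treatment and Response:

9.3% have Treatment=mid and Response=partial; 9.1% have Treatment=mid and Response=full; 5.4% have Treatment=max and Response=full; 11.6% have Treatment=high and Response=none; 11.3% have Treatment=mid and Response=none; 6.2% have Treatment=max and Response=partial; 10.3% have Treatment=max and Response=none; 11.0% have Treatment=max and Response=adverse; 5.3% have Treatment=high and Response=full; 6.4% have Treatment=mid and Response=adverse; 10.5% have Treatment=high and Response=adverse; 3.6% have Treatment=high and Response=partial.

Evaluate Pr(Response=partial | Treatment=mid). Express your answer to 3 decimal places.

0.258

P(Treatment=mid) = 0.113 + 0.093 + 0.091 + 0.064 = 0.361.
P(Response=partial | Treatment=mid) = 0.093/0.361 = 0.258.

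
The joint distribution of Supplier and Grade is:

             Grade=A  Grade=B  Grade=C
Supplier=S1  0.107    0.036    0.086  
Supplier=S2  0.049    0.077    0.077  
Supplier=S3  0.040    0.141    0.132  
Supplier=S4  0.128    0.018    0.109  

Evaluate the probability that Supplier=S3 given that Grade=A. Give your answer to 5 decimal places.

P(Grade=A) = 0.107 + 0.049 + 0.040 + 0.128 = 0.324.
P(Supplier=S3 | Grade=A) = 0.040/0.324 = 0.12346.

0.12346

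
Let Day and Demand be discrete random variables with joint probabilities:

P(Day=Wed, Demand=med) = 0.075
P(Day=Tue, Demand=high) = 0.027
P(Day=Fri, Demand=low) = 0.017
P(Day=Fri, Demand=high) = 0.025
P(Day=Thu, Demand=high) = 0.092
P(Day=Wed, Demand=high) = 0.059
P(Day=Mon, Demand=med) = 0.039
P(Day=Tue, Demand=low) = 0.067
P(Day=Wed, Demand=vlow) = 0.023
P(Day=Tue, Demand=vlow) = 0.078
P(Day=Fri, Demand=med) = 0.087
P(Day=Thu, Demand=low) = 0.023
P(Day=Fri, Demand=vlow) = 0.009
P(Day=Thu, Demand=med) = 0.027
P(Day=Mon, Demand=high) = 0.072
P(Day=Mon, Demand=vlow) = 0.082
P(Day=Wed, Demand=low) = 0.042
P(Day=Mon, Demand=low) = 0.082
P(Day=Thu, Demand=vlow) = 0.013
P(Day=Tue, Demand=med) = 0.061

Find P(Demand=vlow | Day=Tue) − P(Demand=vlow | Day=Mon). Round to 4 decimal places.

P(Day=Tue) = 0.078 + 0.067 + 0.061 + 0.027 = 0.233; P(Demand=vlow | Day=Tue) = 0.078/0.233 = 0.33476.
P(Day=Mon) = 0.082 + 0.082 + 0.039 + 0.072 = 0.275; P(Demand=vlow | Day=Mon) = 0.082/0.275 = 0.29818.
Difference = 0.0366.

0.0366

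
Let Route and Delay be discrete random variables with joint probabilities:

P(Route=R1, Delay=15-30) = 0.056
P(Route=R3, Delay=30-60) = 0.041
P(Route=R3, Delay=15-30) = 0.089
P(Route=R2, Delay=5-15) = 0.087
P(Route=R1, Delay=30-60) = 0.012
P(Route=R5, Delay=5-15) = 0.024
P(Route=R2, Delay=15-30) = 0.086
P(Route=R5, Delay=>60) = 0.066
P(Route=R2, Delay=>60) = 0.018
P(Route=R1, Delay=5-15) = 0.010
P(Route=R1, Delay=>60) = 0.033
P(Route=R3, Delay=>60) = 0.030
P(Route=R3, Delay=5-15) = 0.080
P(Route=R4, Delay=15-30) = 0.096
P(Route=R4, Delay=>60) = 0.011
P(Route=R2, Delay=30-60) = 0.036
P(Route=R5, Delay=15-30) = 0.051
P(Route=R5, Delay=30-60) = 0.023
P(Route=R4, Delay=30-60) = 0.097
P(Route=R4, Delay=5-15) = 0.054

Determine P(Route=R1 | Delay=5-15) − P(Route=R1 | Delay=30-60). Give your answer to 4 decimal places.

-0.0182

P(Delay=5-15) = 0.010 + 0.087 + 0.080 + 0.054 + 0.024 = 0.255; P(Route=R1 | Delay=5-15) = 0.010/0.255 = 0.03922.
P(Delay=30-60) = 0.012 + 0.036 + 0.041 + 0.097 + 0.023 = 0.209; P(Route=R1 | Delay=30-60) = 0.012/0.209 = 0.05742.
Difference = -0.0182.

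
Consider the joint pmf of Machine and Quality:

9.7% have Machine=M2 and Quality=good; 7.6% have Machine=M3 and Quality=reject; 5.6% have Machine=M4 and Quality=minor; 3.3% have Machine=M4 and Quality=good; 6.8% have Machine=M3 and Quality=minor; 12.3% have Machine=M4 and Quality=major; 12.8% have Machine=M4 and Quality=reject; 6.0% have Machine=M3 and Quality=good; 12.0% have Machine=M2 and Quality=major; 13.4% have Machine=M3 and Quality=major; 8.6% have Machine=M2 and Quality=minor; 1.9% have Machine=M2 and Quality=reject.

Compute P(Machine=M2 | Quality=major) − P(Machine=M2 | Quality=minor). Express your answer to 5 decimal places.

P(Quality=major) = 0.120 + 0.134 + 0.123 = 0.377; P(Machine=M2 | Quality=major) = 0.120/0.377 = 0.318302.
P(Quality=minor) = 0.086 + 0.068 + 0.056 = 0.210; P(Machine=M2 | Quality=minor) = 0.086/0.210 = 0.409524.
Difference = -0.09122.

-0.09122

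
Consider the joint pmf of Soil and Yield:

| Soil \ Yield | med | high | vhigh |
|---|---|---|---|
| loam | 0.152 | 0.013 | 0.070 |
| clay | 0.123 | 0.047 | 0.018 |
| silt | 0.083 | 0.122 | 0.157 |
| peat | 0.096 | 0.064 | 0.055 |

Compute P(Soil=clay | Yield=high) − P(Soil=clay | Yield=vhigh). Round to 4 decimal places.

P(Yield=high) = 0.013 + 0.047 + 0.122 + 0.064 = 0.246; P(Soil=clay | Yield=high) = 0.047/0.246 = 0.19106.
P(Yield=vhigh) = 0.070 + 0.018 + 0.157 + 0.055 = 0.300; P(Soil=clay | Yield=vhigh) = 0.018/0.300 = 0.06000.
Difference = 0.1311.

0.1311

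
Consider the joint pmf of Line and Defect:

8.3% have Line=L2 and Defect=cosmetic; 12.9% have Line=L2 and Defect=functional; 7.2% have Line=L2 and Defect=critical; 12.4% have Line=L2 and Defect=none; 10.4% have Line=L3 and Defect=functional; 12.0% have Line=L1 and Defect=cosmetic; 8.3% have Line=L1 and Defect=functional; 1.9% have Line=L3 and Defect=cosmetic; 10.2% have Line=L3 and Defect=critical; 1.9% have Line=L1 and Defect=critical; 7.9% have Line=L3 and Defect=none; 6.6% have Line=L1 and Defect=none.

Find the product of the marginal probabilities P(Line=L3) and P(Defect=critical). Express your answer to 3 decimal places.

P(Line=L3) = 0.079 + 0.019 + 0.104 + 0.102 = 0.304.
P(Defect=critical) = 0.019 + 0.072 + 0.102 = 0.193.
Product: 0.304 × 0.193 = 0.059.

0.059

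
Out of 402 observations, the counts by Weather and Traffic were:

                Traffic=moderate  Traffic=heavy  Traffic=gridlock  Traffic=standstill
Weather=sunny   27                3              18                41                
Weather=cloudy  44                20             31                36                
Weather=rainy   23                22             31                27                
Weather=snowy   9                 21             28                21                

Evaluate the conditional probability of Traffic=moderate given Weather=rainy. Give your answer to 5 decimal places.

Total with Weather=rainy: 23 + 22 + 31 + 27 = 103.
P(Traffic=moderate | Weather=rainy) = 23/103 = 0.22330.

0.22330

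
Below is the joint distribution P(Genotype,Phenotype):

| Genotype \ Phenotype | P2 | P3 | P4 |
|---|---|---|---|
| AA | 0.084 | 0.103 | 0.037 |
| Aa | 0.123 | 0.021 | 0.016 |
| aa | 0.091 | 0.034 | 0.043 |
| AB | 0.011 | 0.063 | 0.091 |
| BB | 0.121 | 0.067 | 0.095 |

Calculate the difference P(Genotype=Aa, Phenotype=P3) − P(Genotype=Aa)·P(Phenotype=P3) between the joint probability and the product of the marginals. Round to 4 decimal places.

P(Genotype=Aa) = 0.123 + 0.021 + 0.016 = 0.160.
P(Phenotype=P3) = 0.103 + 0.021 + 0.034 + 0.063 + 0.067 = 0.288.
P(Genotype=Aa, Phenotype=P3) − P(Genotype=Aa)P(Phenotype=P3) = 0.021 − 0.160×0.288 = -0.0251.

-0.0251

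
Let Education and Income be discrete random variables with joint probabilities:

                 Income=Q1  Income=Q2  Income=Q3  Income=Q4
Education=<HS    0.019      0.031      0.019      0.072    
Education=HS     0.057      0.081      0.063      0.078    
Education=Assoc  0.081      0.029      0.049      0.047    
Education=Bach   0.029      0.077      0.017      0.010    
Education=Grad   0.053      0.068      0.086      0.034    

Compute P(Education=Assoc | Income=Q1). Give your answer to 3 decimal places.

P(Income=Q1) = 0.019 + 0.057 + 0.081 + 0.029 + 0.053 = 0.239.
P(Education=Assoc | Income=Q1) = 0.081/0.239 = 0.339.

0.339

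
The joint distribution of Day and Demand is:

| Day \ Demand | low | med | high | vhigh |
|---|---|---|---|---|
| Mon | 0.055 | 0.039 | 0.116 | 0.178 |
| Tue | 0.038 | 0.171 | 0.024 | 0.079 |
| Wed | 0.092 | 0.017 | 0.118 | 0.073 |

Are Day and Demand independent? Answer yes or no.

P(Day=Tue) = 0.312 and P(Demand=med) = 0.227, so their product is 0.07082, but P(Day=Tue, Demand=med) = 0.171. Since these differ, Day and Demand are not independent.

no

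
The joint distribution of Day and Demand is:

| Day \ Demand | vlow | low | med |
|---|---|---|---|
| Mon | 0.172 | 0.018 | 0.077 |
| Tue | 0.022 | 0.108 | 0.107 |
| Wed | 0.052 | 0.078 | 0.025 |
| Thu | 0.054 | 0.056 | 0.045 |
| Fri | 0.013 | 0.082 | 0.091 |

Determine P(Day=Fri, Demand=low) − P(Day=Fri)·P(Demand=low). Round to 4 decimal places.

0.0184

P(Day=Fri) = 0.013 + 0.082 + 0.091 = 0.186.
P(Demand=low) = 0.018 + 0.108 + 0.078 + 0.056 + 0.082 = 0.342.
P(Day=Fri, Demand=low) − P(Day=Fri)P(Demand=low) = 0.082 − 0.186×0.342 = 0.0184.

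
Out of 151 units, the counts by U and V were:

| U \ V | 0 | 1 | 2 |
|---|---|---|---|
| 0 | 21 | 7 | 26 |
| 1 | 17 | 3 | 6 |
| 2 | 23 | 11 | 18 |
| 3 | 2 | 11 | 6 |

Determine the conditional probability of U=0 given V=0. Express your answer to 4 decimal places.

Total with V=0: 21 + 17 + 23 + 2 = 63.
P(U=0 | V=0) = 21/63 = 0.3333.

0.3333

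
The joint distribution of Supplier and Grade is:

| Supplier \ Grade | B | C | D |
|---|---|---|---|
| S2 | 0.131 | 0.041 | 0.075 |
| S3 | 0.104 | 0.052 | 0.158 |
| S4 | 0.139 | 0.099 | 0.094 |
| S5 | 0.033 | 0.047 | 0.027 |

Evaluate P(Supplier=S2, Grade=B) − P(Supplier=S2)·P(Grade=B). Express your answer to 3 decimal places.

P(Supplier=S2) = 0.131 + 0.041 + 0.075 = 0.247.
P(Grade=B) = 0.131 + 0.104 + 0.139 + 0.033 = 0.407.
P(Supplier=S2, Grade=B) − P(Supplier=S2)P(Grade=B) = 0.131 − 0.247×0.407 = 0.030.

0.030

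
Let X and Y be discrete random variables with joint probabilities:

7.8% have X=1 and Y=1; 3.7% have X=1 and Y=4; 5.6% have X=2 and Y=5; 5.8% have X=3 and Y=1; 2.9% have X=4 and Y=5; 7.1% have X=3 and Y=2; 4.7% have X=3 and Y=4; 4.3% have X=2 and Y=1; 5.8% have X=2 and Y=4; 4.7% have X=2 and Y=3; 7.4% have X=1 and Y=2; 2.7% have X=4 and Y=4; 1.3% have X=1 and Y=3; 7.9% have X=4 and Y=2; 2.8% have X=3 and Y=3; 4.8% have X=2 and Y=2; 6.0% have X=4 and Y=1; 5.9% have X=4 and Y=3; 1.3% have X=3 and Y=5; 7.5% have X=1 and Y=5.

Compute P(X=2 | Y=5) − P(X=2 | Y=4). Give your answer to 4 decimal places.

P(Y=5) = 0.075 + 0.056 + 0.013 + 0.029 = 0.173; P(X=2 | Y=5) = 0.056/0.173 = 0.32370.
P(Y=4) = 0.037 + 0.058 + 0.047 + 0.027 = 0.169; P(X=2 | Y=4) = 0.058/0.169 = 0.34320.
Difference = -0.0195.

-0.0195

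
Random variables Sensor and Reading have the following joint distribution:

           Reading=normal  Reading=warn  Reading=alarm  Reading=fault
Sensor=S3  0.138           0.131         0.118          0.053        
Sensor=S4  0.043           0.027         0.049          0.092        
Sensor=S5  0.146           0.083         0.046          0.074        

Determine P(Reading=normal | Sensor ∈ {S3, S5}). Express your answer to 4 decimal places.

0.3599

P(Sensor=S3) = 0.138 + 0.131 + 0.118 + 0.053 = 0.440.
P(Sensor=S5) = 0.146 + 0.083 + 0.046 + 0.074 = 0.349.
P(Sensor ∈ {S3, S5}) = 0.440 + 0.349 = 0.789; P(Reading=normal, Sensor ∈ {S3, S5}) = 0.138 + 0.146 = 0.284.
P(Reading=normal | Sensor ∈ {S3, S5}) = 0.284/0.789 = 0.3599.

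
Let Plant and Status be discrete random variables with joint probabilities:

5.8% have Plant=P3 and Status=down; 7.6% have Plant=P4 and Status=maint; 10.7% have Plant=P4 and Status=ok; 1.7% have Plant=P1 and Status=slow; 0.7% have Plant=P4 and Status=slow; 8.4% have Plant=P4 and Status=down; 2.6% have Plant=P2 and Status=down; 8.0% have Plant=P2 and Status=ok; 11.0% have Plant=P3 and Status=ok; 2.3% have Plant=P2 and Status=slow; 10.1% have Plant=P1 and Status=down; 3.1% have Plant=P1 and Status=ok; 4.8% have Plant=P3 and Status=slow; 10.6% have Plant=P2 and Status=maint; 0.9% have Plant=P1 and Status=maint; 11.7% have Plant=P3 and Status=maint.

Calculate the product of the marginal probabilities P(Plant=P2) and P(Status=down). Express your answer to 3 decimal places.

0.063

P(Plant=P2) = 0.080 + 0.023 + 0.026 + 0.106 = 0.235.
P(Status=down) = 0.101 + 0.026 + 0.058 + 0.084 = 0.269.
Product: 0.235 × 0.269 = 0.063.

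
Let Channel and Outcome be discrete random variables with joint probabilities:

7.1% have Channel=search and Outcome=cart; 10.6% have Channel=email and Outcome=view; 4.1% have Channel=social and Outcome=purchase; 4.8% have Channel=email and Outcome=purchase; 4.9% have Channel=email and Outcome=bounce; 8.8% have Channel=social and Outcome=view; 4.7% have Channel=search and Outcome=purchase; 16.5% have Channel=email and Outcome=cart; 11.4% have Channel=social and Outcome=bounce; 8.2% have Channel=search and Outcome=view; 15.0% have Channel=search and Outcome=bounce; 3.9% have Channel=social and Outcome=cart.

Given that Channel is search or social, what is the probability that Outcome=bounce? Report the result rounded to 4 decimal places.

P(Channel=search) = 0.150 + 0.082 + 0.071 + 0.047 = 0.350.
P(Channel=social) = 0.114 + 0.088 + 0.039 + 0.041 = 0.282.
P(Channel ∈ {search, social}) = 0.350 + 0.282 = 0.632; P(Outcome=bounce, Channel ∈ {search, social}) = 0.150 + 0.114 = 0.264.
P(Outcome=bounce | Channel ∈ {search, social}) = 0.264/0.632 = 0.4177.

0.4177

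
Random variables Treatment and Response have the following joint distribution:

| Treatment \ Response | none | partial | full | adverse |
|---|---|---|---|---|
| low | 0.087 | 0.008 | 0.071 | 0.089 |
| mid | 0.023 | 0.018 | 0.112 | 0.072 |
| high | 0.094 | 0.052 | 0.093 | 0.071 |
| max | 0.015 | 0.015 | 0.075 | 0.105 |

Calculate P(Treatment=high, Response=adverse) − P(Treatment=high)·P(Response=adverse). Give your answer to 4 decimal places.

-0.0335

P(Treatment=high) = 0.094 + 0.052 + 0.093 + 0.071 = 0.310.
P(Response=adverse) = 0.089 + 0.072 + 0.071 + 0.105 = 0.337.
P(Treatment=high, Response=adverse) − P(Treatment=high)P(Response=adverse) = 0.071 − 0.310×0.337 = -0.0335.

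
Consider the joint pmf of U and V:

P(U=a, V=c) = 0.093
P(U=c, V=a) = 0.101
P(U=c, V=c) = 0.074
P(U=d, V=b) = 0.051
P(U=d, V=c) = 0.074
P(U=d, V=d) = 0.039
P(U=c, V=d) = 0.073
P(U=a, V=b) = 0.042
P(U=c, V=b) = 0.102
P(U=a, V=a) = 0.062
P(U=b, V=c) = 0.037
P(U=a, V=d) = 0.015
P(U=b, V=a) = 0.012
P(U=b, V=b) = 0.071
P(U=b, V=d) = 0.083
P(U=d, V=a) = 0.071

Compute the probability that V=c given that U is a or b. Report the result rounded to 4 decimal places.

0.3133

P(U=a) = 0.062 + 0.042 + 0.093 + 0.015 = 0.212.
P(U=b) = 0.012 + 0.071 + 0.037 + 0.083 = 0.203.
P(U ∈ {a, b}) = 0.212 + 0.203 = 0.415; P(V=c, U ∈ {a, b}) = 0.093 + 0.037 = 0.130.
P(V=c | U ∈ {a, b}) = 0.130/0.415 = 0.3133.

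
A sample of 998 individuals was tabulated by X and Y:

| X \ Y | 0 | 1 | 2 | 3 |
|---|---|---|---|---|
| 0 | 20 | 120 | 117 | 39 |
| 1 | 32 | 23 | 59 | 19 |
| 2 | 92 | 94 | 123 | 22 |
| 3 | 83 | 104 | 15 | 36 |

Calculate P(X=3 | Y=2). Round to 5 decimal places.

Total with Y=2: 117 + 59 + 123 + 15 = 314.
P(X=3 | Y=2) = 15/314 = 0.04777.

0.04777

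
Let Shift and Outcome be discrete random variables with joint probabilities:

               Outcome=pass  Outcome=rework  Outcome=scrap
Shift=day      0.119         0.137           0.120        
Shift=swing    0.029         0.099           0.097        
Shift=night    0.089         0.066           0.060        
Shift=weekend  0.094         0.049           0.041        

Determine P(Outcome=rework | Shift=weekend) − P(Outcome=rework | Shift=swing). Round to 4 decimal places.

-0.1737

P(Shift=weekend) = 0.094 + 0.049 + 0.041 = 0.184; P(Outcome=rework | Shift=weekend) = 0.049/0.184 = 0.26630.
P(Shift=swing) = 0.029 + 0.099 + 0.097 = 0.225; P(Outcome=rework | Shift=swing) = 0.099/0.225 = 0.44000.
Difference = -0.1737.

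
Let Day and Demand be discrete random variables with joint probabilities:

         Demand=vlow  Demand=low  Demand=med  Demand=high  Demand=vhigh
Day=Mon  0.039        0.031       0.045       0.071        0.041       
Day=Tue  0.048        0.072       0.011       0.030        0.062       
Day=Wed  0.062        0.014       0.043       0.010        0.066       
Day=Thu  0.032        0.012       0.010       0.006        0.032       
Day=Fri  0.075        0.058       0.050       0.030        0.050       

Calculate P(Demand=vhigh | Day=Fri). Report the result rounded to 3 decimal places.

P(Day=Fri) = 0.075 + 0.058 + 0.050 + 0.030 + 0.050 = 0.263.
P(Demand=vhigh | Day=Fri) = 0.050/0.263 = 0.190.

0.190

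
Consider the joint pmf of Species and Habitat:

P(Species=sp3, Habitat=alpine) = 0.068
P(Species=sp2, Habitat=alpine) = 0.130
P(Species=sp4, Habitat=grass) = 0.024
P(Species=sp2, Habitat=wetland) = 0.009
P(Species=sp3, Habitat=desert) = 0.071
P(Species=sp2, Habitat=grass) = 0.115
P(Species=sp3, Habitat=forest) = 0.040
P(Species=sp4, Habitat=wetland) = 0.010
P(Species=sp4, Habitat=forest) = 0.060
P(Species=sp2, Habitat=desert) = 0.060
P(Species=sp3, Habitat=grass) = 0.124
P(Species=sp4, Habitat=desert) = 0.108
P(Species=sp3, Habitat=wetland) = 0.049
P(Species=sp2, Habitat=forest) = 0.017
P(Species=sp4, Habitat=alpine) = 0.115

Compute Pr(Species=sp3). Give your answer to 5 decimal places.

P(Species=sp3) = 0.040 + 0.124 + 0.049 + 0.071 + 0.068 = 0.352.

0.35200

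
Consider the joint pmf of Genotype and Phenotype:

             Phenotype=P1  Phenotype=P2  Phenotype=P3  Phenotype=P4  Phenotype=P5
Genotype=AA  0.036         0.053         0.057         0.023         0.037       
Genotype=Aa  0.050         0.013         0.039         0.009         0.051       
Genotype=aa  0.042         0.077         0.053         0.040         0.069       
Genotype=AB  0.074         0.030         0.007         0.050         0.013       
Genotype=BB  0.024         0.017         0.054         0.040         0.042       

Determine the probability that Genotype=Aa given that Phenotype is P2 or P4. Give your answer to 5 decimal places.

P(Phenotype=P2) = 0.053 + 0.013 + 0.077 + 0.030 + 0.017 = 0.190.
P(Phenotype=P4) = 0.023 + 0.009 + 0.040 + 0.050 + 0.040 = 0.162.
P(Phenotype ∈ {P2, P4}) = 0.190 + 0.162 = 0.352; P(Genotype=Aa, Phenotype ∈ {P2, P4}) = 0.013 + 0.009 = 0.022.
P(Genotype=Aa | Phenotype ∈ {P2, P4}) = 0.022/0.352 = 0.06250.

0.06250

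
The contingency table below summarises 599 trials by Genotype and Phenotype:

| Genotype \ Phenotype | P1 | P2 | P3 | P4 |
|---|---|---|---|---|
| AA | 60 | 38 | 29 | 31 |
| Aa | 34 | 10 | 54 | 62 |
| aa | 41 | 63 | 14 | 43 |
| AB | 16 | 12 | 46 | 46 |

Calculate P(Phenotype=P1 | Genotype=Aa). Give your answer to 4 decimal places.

Total with Genotype=Aa: 34 + 10 + 54 + 62 = 160.
P(Phenotype=P1 | Genotype=Aa) = 34/160 = 0.2125.

0.2125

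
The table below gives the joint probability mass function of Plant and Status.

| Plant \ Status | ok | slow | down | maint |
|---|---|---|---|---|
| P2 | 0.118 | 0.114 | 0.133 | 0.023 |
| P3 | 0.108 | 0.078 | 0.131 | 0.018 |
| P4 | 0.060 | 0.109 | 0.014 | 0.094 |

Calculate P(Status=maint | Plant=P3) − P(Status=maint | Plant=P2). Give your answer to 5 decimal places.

P(Plant=P3) = 0.108 + 0.078 + 0.131 + 0.018 = 0.335; P(Status=maint | Plant=P3) = 0.018/0.335 = 0.053731.
P(Plant=P2) = 0.118 + 0.114 + 0.133 + 0.023 = 0.388; P(Status=maint | Plant=P2) = 0.023/0.388 = 0.059278.
Difference = -0.00555.

-0.00555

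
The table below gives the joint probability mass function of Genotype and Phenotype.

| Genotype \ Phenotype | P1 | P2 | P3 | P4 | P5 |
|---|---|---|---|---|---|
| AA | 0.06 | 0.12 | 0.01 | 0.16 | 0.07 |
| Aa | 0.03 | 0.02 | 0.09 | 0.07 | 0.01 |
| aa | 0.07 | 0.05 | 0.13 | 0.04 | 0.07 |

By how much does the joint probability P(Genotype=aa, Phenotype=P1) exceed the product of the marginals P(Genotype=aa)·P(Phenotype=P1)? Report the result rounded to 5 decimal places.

P(Genotype=aa) = 0.07 + 0.05 + 0.13 + 0.04 + 0.07 = 0.36.
P(Phenotype=P1) = 0.06 + 0.03 + 0.07 = 0.16.
P(Genotype=aa, Phenotype=P1) − P(Genotype=aa)P(Phenotype=P1) = 0.07 − 0.36×0.16 = 0.01240.

0.01240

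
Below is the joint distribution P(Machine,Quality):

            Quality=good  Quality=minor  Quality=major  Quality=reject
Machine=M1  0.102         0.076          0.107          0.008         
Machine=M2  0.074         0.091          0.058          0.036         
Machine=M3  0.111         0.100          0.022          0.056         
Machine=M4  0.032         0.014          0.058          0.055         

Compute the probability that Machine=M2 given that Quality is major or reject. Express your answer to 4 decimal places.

P(Quality=major) = 0.107 + 0.058 + 0.022 + 0.058 = 0.245.
P(Quality=reject) = 0.008 + 0.036 + 0.056 + 0.055 = 0.155.
P(Quality ∈ {major, reject}) = 0.245 + 0.155 = 0.400; P(Machine=M2, Quality ∈ {major, reject}) = 0.058 + 0.036 = 0.094.
P(Machine=M2 | Quality ∈ {major, reject}) = 0.094/0.400 = 0.2350.

0.2350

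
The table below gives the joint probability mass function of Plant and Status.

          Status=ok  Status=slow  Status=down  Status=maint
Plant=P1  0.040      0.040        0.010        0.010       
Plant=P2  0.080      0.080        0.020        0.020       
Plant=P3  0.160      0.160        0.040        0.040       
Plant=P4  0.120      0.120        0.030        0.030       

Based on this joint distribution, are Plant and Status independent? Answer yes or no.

Every cell satisfies P(Plant,Status) = P(Plant)·P(Status). For instance P(Plant=P1) = 0.100, P(Status=maint) = 0.100, and 0.100×0.100 = 0.010 matches the joint entry. So Plant and Status are independent.

yes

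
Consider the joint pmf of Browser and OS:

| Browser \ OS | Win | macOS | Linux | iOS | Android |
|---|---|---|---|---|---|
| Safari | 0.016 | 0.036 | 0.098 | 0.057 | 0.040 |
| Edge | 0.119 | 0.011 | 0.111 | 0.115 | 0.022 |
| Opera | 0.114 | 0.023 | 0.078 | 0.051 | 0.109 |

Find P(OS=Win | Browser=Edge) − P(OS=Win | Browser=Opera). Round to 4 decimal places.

0.0108

P(Browser=Edge) = 0.119 + 0.011 + 0.111 + 0.115 + 0.022 = 0.378; P(OS=Win | Browser=Edge) = 0.119/0.378 = 0.31481.
P(Browser=Opera) = 0.114 + 0.023 + 0.078 + 0.051 + 0.109 = 0.375; P(OS=Win | Browser=Opera) = 0.114/0.375 = 0.30400.
Difference = 0.0108.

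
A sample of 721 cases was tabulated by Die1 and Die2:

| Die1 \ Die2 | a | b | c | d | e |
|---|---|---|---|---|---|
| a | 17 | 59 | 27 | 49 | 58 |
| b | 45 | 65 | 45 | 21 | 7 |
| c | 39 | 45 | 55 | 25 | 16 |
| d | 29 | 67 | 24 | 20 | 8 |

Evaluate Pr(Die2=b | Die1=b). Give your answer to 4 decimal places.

0.3552

Total with Die1=b: 45 + 65 + 45 + 21 + 7 = 183.
P(Die2=b | Die1=b) = 65/183 = 0.3552.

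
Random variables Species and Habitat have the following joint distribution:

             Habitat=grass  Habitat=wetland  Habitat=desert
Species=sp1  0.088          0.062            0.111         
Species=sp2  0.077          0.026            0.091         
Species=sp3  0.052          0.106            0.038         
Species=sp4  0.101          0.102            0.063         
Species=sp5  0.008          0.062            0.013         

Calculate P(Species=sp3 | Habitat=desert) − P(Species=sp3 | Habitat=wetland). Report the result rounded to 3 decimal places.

P(Habitat=desert) = 0.111 + 0.091 + 0.038 + 0.063 + 0.013 = 0.316; P(Species=sp3 | Habitat=desert) = 0.038/0.316 = 0.1203.
P(Habitat=wetland) = 0.062 + 0.026 + 0.106 + 0.102 + 0.062 = 0.358; P(Species=sp3 | Habitat=wetland) = 0.106/0.358 = 0.2961.
Difference = -0.176.

-0.176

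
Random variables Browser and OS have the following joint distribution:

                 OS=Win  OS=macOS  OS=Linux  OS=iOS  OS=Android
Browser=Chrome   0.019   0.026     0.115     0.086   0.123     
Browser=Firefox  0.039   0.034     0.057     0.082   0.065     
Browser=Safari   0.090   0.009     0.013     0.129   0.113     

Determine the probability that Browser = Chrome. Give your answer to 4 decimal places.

P(Browser=Chrome) = 0.019 + 0.026 + 0.115 + 0.086 + 0.123 = 0.369.

0.3690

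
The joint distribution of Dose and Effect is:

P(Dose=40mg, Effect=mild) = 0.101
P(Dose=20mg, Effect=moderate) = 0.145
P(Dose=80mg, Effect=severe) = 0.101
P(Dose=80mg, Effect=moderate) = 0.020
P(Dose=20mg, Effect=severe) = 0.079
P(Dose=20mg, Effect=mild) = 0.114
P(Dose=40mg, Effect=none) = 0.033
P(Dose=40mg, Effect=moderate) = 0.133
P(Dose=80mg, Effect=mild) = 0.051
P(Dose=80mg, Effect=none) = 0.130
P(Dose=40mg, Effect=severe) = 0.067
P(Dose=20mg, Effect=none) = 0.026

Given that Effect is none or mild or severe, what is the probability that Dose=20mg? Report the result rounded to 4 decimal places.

0.3120

P(Effect=none) = 0.026 + 0.033 + 0.130 = 0.189.
P(Effect=mild) = 0.114 + 0.101 + 0.051 = 0.266.
P(Effect=severe) = 0.079 + 0.067 + 0.101 = 0.247.
P(Effect ∈ {none, mild, severe}) = 0.189 + 0.266 + 0.247 = 0.702; P(Dose=20mg, Effect ∈ {none, mild, severe}) = 0.026 + 0.114 + 0.079 = 0.219.
P(Dose=20mg | Effect ∈ {none, mild, severe}) = 0.219/0.702 = 0.3120.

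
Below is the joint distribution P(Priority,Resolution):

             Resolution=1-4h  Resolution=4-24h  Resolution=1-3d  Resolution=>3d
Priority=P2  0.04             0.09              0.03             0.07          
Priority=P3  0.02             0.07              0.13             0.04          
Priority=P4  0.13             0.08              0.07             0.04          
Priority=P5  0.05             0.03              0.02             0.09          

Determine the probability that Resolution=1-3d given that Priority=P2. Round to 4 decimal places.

P(Priority=P2) = 0.04 + 0.09 + 0.03 + 0.07 = 0.23.
P(Resolution=1-3d | Priority=P2) = 0.03/0.23 = 0.1304.

0.1304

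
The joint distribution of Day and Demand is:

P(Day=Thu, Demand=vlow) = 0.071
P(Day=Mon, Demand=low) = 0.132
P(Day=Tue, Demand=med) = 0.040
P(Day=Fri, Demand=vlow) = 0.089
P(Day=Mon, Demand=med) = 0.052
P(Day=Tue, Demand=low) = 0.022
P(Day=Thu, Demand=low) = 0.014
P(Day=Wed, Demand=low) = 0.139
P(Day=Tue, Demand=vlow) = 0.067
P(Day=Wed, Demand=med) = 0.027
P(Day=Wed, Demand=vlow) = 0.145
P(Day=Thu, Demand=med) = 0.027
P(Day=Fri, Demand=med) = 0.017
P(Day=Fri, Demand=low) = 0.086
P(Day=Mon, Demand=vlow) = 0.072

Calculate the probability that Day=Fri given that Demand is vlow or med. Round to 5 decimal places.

0.17463

P(Demand=vlow) = 0.072 + 0.067 + 0.145 + 0.071 + 0.089 = 0.444.
P(Demand=med) = 0.052 + 0.040 + 0.027 + 0.027 + 0.017 = 0.163.
P(Demand ∈ {vlow, med}) = 0.444 + 0.163 = 0.607; P(Day=Fri, Demand ∈ {vlow, med}) = 0.089 + 0.017 = 0.106.
P(Day=Fri | Demand ∈ {vlow, med}) = 0.106/0.607 = 0.17463.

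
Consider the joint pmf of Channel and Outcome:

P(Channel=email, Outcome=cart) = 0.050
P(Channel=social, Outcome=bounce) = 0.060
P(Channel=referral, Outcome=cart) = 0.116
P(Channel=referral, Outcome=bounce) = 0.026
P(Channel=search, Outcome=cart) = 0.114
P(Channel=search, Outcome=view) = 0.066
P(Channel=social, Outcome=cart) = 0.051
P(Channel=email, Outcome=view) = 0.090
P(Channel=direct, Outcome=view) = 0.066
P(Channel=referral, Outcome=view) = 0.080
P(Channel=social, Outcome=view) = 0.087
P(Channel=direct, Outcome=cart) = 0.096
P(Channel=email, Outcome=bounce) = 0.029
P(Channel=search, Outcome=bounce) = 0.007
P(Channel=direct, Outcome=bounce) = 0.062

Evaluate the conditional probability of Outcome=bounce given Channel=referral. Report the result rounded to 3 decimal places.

0.117

P(Channel=referral) = 0.026 + 0.080 + 0.116 = 0.222.
P(Outcome=bounce | Channel=referral) = 0.026/0.222 = 0.117.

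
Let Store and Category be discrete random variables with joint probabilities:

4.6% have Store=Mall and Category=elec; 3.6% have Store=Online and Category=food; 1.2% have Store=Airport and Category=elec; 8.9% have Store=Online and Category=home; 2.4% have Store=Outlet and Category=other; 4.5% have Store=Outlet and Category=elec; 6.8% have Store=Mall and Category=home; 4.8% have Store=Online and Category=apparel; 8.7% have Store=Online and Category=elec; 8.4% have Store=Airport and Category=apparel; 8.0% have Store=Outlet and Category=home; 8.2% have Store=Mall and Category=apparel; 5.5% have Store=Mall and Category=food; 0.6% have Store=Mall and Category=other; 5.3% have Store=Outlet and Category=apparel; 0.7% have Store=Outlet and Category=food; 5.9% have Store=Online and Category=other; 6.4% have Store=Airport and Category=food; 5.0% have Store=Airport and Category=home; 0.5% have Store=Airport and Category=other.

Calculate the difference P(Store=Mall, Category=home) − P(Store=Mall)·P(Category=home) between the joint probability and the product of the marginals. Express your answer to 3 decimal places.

-0.006

P(Store=Mall) = 0.055 + 0.082 + 0.046 + 0.068 + 0.006 = 0.257.
P(Category=home) = 0.068 + 0.050 + 0.080 + 0.089 = 0.287.
P(Store=Mall, Category=home) − P(Store=Mall)P(Category=home) = 0.068 − 0.257×0.287 = -0.006.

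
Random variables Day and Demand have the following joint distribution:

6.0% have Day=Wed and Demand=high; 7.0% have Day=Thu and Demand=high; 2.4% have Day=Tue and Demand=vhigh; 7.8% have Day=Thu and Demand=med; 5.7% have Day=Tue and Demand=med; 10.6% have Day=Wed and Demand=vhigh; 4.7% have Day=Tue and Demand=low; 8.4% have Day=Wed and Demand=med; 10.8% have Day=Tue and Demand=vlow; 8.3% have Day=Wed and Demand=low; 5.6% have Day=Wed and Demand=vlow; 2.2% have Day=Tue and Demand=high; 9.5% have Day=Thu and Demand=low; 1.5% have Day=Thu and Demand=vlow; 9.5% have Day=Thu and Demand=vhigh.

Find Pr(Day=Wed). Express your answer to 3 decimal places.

P(Day=Wed) = 0.056 + 0.083 + 0.084 + 0.060 + 0.106 = 0.389.

0.389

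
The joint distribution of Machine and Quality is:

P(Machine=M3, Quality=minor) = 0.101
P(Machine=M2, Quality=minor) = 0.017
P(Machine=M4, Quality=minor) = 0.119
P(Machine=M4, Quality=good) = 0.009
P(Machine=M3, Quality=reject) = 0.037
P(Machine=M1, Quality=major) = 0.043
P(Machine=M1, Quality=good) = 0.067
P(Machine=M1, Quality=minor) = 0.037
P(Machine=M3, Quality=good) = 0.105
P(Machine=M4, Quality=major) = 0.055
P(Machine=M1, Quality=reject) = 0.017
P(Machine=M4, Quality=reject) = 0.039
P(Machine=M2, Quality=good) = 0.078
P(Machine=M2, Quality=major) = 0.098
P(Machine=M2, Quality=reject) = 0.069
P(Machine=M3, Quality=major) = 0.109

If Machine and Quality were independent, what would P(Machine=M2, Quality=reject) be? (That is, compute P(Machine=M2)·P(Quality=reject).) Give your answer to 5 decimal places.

P(Machine=M2) = 0.078 + 0.017 + 0.098 + 0.069 = 0.262.
P(Quality=reject) = 0.017 + 0.069 + 0.037 + 0.039 = 0.162.
Product: 0.262 × 0.162 = 0.04244.

0.04244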